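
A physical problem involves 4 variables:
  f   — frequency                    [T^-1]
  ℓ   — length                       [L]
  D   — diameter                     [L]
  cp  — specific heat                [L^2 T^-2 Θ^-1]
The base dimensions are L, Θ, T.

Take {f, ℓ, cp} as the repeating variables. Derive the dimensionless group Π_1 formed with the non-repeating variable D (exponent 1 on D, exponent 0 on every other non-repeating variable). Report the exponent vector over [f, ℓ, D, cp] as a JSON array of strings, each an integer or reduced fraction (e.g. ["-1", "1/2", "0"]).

["0", "-1", "1", "0"]

Dimensional matrix (L×Θ×T by f×ℓ×D×cp):
  L: [ 0  1  1  2]
  Θ: [ 0  0  0 -1]
  T: [-1  0  0 -2]
Row reduction gives pivot columns f,ℓ,cp; rank = 3
Pivot set = {f,ℓ,cp}, free = {D}
RREF:
  r0: [   1    0    0    0]
  r1: [   0    1    1    0]
  r2: [   0    0    0    1]
Fix exponent of D at 1; solve each RREF row for its pivot's exponent:
  r0: exp(f) + (0)·1 = 0 ⇒ exp(f) = 0
  r1: exp(ℓ) + (1)·1 = 0 ⇒ exp(ℓ) = -1
  r2: exp(cp) + (0)·1 = 0 ⇒ exp(cp) = 0
Π_1 = ℓ^-1 · D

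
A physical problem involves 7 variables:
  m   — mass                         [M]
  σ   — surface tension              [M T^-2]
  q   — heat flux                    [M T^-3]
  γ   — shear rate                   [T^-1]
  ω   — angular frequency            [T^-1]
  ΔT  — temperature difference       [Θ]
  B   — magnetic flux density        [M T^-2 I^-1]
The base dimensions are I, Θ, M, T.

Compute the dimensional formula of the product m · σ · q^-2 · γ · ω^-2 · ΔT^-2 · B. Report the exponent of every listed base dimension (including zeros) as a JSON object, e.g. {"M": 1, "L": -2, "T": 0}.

{"I": -1, "Θ": -2, "M": 1, "T": 3}

Dimensional matrix (I×Θ×M×T by m×σ×q×γ×ω×ΔT×B):
  I: [ 0  0  0  0  0  0 -1]
  Θ: [ 0  0  0  0  0  1  0]
  M: [ 1  1  1  0  0  0  1]
  T: [ 0 -2 -3 -1 -1  0 -2]
  [I]: (1)·0+(1)·0+(-2)·0+(1)·0+(-2)·0+(-2)·0+(1)·-1 = -1
  [Θ]: (1)·0+(1)·0+(-2)·0+(1)·0+(-2)·0+(-2)·1+(1)·0 = -2
  [M]: (1)·1+(1)·1+(-2)·1+(1)·0+(-2)·0+(-2)·0+(1)·1 = 1
  [T]: (1)·0+(1)·-2+(-2)·-3+(1)·-1+(-2)·-1+(-2)·0+(1)·-2 = 3
⇒ I^-1 Θ^-2 M T^3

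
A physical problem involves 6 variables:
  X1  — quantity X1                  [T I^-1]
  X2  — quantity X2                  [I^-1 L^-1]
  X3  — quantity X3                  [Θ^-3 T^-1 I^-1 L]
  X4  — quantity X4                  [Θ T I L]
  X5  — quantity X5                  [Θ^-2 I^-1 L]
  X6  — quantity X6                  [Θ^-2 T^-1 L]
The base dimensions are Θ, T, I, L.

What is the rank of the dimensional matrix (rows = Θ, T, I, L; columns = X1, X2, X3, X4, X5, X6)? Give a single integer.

Write exponents as rows Θ,T,I,L / cols X1,X2,X3,X4,X5,X6:
  Θ: [ 0  0 -3  1 -2 -2]
  T: [ 1  0 -1  1  0 -1]
  I: [-1 -1 -1  1 -1  0]
  L: [ 0 -1  1  1  1  1]
Row reduction gives pivot columns X1,X2,X3; rank = 3

3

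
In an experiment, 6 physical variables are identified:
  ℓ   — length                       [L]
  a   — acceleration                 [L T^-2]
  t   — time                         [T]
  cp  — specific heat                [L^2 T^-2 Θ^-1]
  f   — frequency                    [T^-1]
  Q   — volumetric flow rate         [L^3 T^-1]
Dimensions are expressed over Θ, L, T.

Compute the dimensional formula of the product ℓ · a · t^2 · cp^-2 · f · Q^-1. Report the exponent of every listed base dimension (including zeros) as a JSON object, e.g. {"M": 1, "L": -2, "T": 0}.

{"Θ": 2, "L": -5, "T": 4}

Dimensional matrix (Θ×L×T by ℓ×a×t×cp×f×Q):
  Θ: [ 0  0  0 -1  0  0]
  L: [ 1  1  0  2  0  3]
  T: [ 0 -2  1 -2 -1 -1]
  [Θ]: (1)·0+(1)·0+(2)·0+(-2)·-1+(1)·0+(-1)·0 = 2
  [L]: (1)·1+(1)·1+(2)·0+(-2)·2+(1)·0+(-1)·3 = -5
  [T]: (1)·0+(1)·-2+(2)·1+(-2)·-2+(1)·-1+(-1)·-1 = 4
⇒ Θ^2 L^-5 T^4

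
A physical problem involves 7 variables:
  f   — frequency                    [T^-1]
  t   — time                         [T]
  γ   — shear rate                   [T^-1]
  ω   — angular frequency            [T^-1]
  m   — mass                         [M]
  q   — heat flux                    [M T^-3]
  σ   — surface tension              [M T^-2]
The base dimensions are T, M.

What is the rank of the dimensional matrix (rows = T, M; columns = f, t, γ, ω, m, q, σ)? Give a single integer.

Dimensional matrix (T×M by f×t×γ×ω×m×q×σ):
  T: [-1  1 -1 -1  0 -3 -2]
  M: [ 0  0  0  0  1  1  1]
RREF → pivots at {f,m} ⇒ r = 2

2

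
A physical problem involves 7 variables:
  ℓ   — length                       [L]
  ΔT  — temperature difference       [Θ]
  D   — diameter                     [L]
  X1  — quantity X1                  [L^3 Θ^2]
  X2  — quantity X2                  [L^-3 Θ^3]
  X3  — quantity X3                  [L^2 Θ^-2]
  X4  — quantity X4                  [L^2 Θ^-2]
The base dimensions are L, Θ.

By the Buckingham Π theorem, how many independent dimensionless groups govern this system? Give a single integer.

Dimensional matrix (L×Θ by ℓ×ΔT×D×X1×X2×X3×X4):
  L: [ 1  0  1  3 -3  2  2]
  Θ: [ 0  1  0  2  3 -2 -2]
Echelon form has 2 nonzero rows (pivots: ℓ,ΔT)
7 vars − rank 2 = 5 Π groups

5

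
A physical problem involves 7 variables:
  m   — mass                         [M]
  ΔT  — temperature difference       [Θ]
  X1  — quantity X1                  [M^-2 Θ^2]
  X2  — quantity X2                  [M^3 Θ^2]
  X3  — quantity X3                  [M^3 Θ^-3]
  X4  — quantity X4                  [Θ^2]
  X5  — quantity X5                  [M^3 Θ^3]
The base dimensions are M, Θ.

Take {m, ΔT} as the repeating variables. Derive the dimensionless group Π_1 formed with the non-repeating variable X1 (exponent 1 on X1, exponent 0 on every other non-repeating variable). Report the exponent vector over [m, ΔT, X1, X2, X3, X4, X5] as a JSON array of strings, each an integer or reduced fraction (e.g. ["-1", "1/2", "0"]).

["2", "-2", "1", "0", "0", "0", "0"]

Write exponents as rows M,Θ / cols m,ΔT,X1,X2,X3,X4,X5:
  M: [ 1  0 -2  3  3  0  3]
  Θ: [ 0  1  2  2 -3  2  3]
Row reduction gives pivot columns m,ΔT; rank = 2
Pivot set = {m,ΔT}, free = {X1,X2,X3,X4,X5}
RREF:
  r0: [   1    0   -2    3    3    0    3]
  r1: [   0    1    2    2   -3    2    3]
Fix exponent of X1 at 1, X2 at 0, X3 at 0, X4 at 0, X5 at 0; solve each RREF row for its pivot's exponent:
  r0: exp(m) + (-2)·1 = 0 ⇒ exp(m) = 2
  r1: exp(ΔT) + (2)·1 = 0 ⇒ exp(ΔT) = -2
Π_1 = m^2 · ΔT^-2 · X1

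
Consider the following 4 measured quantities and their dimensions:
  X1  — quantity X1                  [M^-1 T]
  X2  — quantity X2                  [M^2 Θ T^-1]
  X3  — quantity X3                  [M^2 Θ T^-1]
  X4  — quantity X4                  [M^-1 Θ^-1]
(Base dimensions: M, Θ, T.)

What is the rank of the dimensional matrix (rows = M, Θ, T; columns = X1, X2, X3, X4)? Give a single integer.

2

Dimensional matrix (M×Θ×T by X1×X2×X3×X4):
  M: [-1  2  2 -1]
  Θ: [ 0  1  1 -1]
  T: [ 1 -1 -1  0]
Echelon form has 2 nonzero rows (pivots: X1,X2)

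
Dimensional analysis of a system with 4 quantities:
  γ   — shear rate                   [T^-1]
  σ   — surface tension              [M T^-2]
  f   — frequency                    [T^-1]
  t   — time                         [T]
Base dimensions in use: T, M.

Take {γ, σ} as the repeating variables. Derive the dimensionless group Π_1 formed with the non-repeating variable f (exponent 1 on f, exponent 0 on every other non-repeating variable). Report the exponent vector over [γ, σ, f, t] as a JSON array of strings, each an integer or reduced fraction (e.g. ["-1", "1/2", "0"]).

Exponent matrix [T,M] × [γ,σ,f,t]:
  T: [-1 -2 -1  1]
  M: [ 0  1  0  0]
Echelon form has 2 nonzero rows (pivots: γ,σ)
Pivot set = {γ,σ}, free = {f,t}
RREF:
  r0: [   1    0    1   -1]
  r1: [   0    1    0    0]
Fix exponent of f at 1, t at 0; solve each RREF row for its pivot's exponent:
  r0: exp(γ) + (1)·1 = 0 ⇒ exp(γ) = -1
  r1: exp(σ) + (0)·1 = 0 ⇒ exp(σ) = 0
Π_1 = γ^-1 · f

["-1", "0", "1", "0"]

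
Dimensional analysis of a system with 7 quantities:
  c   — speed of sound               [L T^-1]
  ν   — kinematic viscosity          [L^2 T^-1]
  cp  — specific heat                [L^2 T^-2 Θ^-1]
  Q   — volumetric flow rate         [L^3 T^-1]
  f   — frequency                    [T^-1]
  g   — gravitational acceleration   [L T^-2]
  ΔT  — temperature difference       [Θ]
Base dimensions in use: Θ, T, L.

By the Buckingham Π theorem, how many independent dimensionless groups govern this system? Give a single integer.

Dimensional matrix (Θ×T×L by c×ν×cp×Q×f×g×ΔT):
  Θ: [ 0  0 -1  0  0  0  1]
  T: [-1 -1 -2 -1 -1 -2  0]
  L: [ 1  2  2  3  0  1  0]
Row reduction gives pivot columns c,ν,cp; rank = 3
n=7, r=3 ⇒ 4 dimensionless groups

4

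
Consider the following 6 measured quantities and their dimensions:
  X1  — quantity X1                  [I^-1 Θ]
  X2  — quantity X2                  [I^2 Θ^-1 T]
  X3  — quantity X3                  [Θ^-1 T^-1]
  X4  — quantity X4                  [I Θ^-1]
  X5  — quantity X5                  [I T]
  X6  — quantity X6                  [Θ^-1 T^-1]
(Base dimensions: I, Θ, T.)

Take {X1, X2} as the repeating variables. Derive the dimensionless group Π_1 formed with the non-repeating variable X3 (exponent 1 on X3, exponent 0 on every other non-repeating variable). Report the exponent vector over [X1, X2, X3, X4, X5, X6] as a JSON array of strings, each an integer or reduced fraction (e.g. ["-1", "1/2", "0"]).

Write exponents as rows I,Θ,T / cols X1,X2,X3,X4,X5,X6:
  I: [-1  2  0  1  1  0]
  Θ: [ 1 -1 -1 -1  0 -1]
  T: [ 0  1 -1  0  1 -1]
Echelon form has 2 nonzero rows (pivots: X1,X2)
Pivot set = {X1,X2}, free = {X3,X4,X5,X6}
RREF:
  r0: [   1    0   -2   -1    1   -2]
  r1: [   0    1   -1    0    1   -1]
  r2: [   0    0    0    0    0    0]
Fix exponent of X3 at 1, X4 at 0, X5 at 0, X6 at 0; solve each RREF row for its pivot's exponent:
  r0: exp(X1) + (-2)·1 = 0 ⇒ exp(X1) = 2
  r1: exp(X2) + (-1)·1 = 0 ⇒ exp(X2) = 1
Π_1 = X1^2 · X2 · X3

["2", "1", "1", "0", "0", "0"]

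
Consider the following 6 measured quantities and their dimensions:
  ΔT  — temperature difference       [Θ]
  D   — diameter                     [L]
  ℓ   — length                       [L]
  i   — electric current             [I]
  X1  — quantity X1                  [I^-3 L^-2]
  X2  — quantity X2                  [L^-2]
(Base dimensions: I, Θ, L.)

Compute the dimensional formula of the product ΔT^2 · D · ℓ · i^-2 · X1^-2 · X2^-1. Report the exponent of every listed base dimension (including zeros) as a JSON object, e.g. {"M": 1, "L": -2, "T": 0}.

{"I": 4, "Θ": 2, "L": 8}

Write exponents as rows I,Θ,L / cols ΔT,D,ℓ,i,X1,X2:
  I: [ 0  0  0  1 -3  0]
  Θ: [ 1  0  0  0  0  0]
  L: [ 0  1  1  0 -2 -2]
  [I]: (2)·0+(1)·0+(1)·0+(-2)·1+(-2)·-3+(-1)·0 = 4
  [Θ]: (2)·1+(1)·0+(1)·0+(-2)·0+(-2)·0+(-1)·0 = 2
  [L]: (2)·0+(1)·1+(1)·1+(-2)·0+(-2)·-2+(-1)·-2 = 8
⇒ I^4 Θ^2 L^8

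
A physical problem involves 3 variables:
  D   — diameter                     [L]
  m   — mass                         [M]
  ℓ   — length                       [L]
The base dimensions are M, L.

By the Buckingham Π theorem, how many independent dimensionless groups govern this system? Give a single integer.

1

Dimensional matrix (M×L by D×m×ℓ):
  M: [ 0  1  0]
  L: [ 1  0  1]
Echelon form has 2 nonzero rows (pivots: D,m)
Π count = n − r = 3 − 2 = 1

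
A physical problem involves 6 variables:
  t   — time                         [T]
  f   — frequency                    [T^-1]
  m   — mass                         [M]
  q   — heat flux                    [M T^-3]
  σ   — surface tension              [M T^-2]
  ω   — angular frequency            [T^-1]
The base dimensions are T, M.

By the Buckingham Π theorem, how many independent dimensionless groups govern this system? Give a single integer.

4

Write exponents as rows T,M / cols t,f,m,q,σ,ω:
  T: [ 1 -1  0 -3 -2 -1]
  M: [ 0  0  1  1  1  0]
Row reduction gives pivot columns t,m; rank = 2
n=6, r=2 ⇒ 4 dimensionless groups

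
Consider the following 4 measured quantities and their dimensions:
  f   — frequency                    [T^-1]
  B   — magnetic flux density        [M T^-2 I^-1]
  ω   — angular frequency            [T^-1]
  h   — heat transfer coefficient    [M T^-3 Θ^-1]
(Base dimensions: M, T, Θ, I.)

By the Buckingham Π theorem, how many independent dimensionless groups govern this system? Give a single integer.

1

Dimensional matrix (M×T×Θ×I by f×B×ω×h):
  M: [ 0  1  0  1]
  T: [-1 -2 -1 -3]
  Θ: [ 0  0  0 -1]
  I: [ 0 -1  0  0]
RREF → pivots at {f,B,h} ⇒ r = 3
Π count = n − r = 4 − 3 = 1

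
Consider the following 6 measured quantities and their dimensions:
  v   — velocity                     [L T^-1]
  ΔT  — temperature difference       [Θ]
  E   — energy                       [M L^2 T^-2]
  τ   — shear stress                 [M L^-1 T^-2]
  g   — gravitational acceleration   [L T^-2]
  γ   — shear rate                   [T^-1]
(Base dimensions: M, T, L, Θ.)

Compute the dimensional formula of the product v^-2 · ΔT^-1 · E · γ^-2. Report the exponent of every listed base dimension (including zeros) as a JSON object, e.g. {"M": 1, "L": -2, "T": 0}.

{"M": 1, "T": 2, "L": 0, "Θ": -1}

Exponent matrix [M,T,L,Θ] × [v,ΔT,E,τ,g,γ]:
  M: [ 0  0  1  1  0  0]
  T: [-1  0 -2 -2 -2 -1]
  L: [ 1  0  2 -1  1  0]
  Θ: [ 0  1  0  0  0  0]
  [M]: (-2)·0+(-1)·0+(1)·1+(-2)·0 = 1
  [T]: (-2)·-1+(-1)·0+(1)·-2+(-2)·-1 = 2
  [L]: (-2)·1+(-1)·0+(1)·2+(-2)·0 = 0
  [Θ]: (-2)·0+(-1)·1+(1)·0+(-2)·0 = -1
⇒ M T^2 Θ^-1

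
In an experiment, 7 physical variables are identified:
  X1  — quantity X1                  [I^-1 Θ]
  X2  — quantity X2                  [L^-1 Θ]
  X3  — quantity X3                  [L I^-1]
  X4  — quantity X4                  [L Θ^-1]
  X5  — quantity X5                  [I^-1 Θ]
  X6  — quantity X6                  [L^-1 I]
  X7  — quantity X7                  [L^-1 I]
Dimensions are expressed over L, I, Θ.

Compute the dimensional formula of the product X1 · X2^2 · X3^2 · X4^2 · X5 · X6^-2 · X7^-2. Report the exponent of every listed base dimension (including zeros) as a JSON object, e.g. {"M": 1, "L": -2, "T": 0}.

Exponent matrix [L,I,Θ] × [X1,X2,X3,X4,X5,X6,X7]:
  L: [ 0 -1  1  1  0 -1 -1]
  I: [-1  0 -1  0 -1  1  1]
  Θ: [ 1  1  0 -1  1  0  0]
  [L]: (1)·0+(2)·-1+(2)·1+(2)·1+(1)·0+(-2)·-1+(-2)·-1 = 6
  [I]: (1)·-1+(2)·0+(2)·-1+(2)·0+(1)·-1+(-2)·1+(-2)·1 = -8
  [Θ]: (1)·1+(2)·1+(2)·0+(2)·-1+(1)·1+(-2)·0+(-2)·0 = 2
⇒ L^6 I^-8 Θ^2

{"L": 6, "I": -8, "Θ": 2}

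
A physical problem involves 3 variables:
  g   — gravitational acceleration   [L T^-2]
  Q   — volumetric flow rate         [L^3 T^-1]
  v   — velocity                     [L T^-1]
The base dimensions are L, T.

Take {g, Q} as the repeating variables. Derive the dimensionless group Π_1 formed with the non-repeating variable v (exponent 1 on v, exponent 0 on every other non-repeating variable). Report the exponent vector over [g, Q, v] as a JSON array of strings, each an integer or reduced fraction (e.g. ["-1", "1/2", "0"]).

["-2/5", "-1/5", "1"]

Exponent matrix [L,T] × [g,Q,v]:
  L: [ 1  3  1]
  T: [-2 -1 -1]
Echelon form has 2 nonzero rows (pivots: g,Q)
Repeat: g,Q; free: v
RREF:
  r0: [   1    0  2/5]
  r1: [   0    1  1/5]
Fix exponent of v at 1; solve each RREF row for its pivot's exponent:
  r0: exp(g) + (2/5)·1 = 0 ⇒ exp(g) = -2/5
  r1: exp(Q) + (1/5)·1 = 0 ⇒ exp(Q) = -1/5
Π_1 = g^(-2/5) · Q^(-1/5) · v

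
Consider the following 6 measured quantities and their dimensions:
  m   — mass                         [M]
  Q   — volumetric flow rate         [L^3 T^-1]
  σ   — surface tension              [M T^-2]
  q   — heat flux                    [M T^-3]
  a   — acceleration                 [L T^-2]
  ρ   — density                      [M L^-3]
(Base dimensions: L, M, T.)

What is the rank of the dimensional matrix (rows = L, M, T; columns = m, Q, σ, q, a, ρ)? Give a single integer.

3

Write exponents as rows L,M,T / cols m,Q,σ,q,a,ρ:
  L: [ 0  3  0  0  1 -3]
  M: [ 1  0  1  1  0  1]
  T: [ 0 -1 -2 -3 -2  0]
RREF → pivots at {m,Q,σ} ⇒ r = 3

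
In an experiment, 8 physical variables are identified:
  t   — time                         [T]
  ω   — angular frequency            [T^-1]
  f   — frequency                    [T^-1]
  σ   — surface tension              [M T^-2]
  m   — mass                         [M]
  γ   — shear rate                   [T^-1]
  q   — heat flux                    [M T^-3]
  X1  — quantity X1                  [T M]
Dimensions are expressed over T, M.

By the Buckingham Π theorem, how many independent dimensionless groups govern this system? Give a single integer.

Exponent matrix [T,M] × [t,ω,f,σ,m,γ,q,X1]:
  T: [ 1 -1 -1 -2  0 -1 -3  1]
  M: [ 0  0  0  1  1  0  1  1]
Row reduction gives pivot columns t,σ; rank = 2
Π count = n − r = 8 − 2 = 6

6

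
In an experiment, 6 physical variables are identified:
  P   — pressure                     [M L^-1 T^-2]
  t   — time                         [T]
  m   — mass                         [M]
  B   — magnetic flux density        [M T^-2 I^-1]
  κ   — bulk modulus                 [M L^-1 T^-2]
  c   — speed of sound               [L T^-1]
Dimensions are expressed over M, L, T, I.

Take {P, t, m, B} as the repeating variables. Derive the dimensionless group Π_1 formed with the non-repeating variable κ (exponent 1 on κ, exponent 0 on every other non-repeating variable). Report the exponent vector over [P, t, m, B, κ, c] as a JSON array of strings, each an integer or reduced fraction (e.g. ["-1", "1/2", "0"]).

["-1", "0", "0", "0", "1", "0"]

Exponent matrix [M,L,T,I] × [P,t,m,B,κ,c]:
  M: [ 1  0  1  1  1  0]
  L: [-1  0  0  0 -1  1]
  T: [-2  1  0 -2 -2 -1]
  I: [ 0  0  0 -1  0  0]
Row reduction gives pivot columns P,t,m,B; rank = 4
Repeat: P,t,m,B; free: κ,c
RREF:
  r0: [   1    0    0    0    1   -1]
  r1: [   0    1    0    0    0   -3]
  r2: [   0    0    1    0    0    1]
  r3: [   0    0    0    1    0    0]
Fix exponent of κ at 1, c at 0; solve each RREF row for its pivot's exponent:
  r0: exp(P) + (1)·1 = 0 ⇒ exp(P) = -1
  r1: exp(t) + (0)·1 = 0 ⇒ exp(t) = 0
  r2: exp(m) + (0)·1 = 0 ⇒ exp(m) = 0
  r3: exp(B) + (0)·1 = 0 ⇒ exp(B) = 0
Π_1 = P^-1 · κ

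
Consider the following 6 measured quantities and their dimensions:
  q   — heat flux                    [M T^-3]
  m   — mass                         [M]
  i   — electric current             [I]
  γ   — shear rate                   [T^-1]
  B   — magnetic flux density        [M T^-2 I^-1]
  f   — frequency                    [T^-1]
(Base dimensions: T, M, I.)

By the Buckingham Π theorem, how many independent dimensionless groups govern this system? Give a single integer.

3

Exponent matrix [T,M,I] × [q,m,i,γ,B,f]:
  T: [-3  0  0 -1 -2 -1]
  M: [ 1  1  0  0  1  0]
  I: [ 0  0  1  0 -1  0]
Row reduction gives pivot columns q,m,i; rank = 3
6 vars − rank 3 = 3 Π groups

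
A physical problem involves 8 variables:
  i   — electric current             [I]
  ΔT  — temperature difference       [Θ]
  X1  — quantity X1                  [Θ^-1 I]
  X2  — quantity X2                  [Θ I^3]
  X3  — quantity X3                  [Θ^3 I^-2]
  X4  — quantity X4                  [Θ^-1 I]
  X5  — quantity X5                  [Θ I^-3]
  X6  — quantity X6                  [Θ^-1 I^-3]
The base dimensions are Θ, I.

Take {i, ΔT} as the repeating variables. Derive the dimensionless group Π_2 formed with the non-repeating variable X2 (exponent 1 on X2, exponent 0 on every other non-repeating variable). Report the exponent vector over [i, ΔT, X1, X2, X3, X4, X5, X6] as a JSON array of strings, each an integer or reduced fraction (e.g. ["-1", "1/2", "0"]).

["-3", "-1", "0", "1", "0", "0", "0", "0"]

Exponent matrix [Θ,I] × [i,ΔT,X1,X2,X3,X4,X5,X6]:
  Θ: [ 0  1 -1  1  3 -1  1 -1]
  I: [ 1  0  1  3 -2  1 -3 -3]
RREF → pivots at {i,ΔT} ⇒ r = 2
Repeat: i,ΔT; free: X1,X2,X3,X4,X5,X6
RREF:
  r0: [   1    0    1    3   -2    1   -3   -3]
  r1: [   0    1   -1    1    3   -1    1   -1]
Fix exponent of X2 at 1, X1 at 0, X3 at 0, X4 at 0, X5 at 0, X6 at 0; solve each RREF row for its pivot's exponent:
  r0: exp(i) + (3)·1 = 0 ⇒ exp(i) = -3
  r1: exp(ΔT) + (1)·1 = 0 ⇒ exp(ΔT) = -1
Π_2 = i^-3 · ΔT^-1 · X2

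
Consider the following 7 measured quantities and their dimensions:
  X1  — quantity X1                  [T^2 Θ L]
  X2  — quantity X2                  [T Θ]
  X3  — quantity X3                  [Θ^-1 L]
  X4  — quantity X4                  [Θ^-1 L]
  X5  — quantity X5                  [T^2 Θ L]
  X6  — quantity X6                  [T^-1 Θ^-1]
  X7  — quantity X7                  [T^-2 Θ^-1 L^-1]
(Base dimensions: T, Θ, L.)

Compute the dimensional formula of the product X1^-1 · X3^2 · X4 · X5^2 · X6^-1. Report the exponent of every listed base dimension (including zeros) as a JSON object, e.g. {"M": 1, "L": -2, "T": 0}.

{"T": 3, "Θ": -1, "L": 4}

Exponent matrix [T,Θ,L] × [X1,X2,X3,X4,X5,X6,X7]:
  T: [ 2  1  0  0  2 -1 -2]
  Θ: [ 1  1 -1 -1  1 -1 -1]
  L: [ 1  0  1  1  1  0 -1]
  [T]: (-1)·2+(2)·0+(1)·0+(2)·2+(-1)·-1 = 3
  [Θ]: (-1)·1+(2)·-1+(1)·-1+(2)·1+(-1)·-1 = -1
  [L]: (-1)·1+(2)·1+(1)·1+(2)·1+(-1)·0 = 4
⇒ T^3 Θ^-1 L^4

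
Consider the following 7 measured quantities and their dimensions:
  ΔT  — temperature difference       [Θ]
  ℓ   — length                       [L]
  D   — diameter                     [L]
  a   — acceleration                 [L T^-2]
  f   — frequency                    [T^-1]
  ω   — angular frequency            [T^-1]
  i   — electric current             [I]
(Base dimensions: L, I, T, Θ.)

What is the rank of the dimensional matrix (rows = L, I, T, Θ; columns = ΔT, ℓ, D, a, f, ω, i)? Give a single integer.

Write exponents as rows L,I,T,Θ / cols ΔT,ℓ,D,a,f,ω,i:
  L: [ 0  1  1  1  0  0  0]
  I: [ 0  0  0  0  0  0  1]
  T: [ 0  0  0 -2 -1 -1  0]
  Θ: [ 1  0  0  0  0  0  0]
RREF → pivots at {ΔT,ℓ,a,i} ⇒ r = 4

4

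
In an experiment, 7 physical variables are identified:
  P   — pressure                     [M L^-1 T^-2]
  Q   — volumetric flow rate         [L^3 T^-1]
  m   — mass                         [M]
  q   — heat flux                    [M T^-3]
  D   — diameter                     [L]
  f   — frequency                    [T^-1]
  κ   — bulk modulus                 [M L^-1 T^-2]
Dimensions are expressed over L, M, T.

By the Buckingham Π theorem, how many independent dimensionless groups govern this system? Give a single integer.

4

Dimensional matrix (L×M×T by P×Q×m×q×D×f×κ):
  L: [-1  3  0  0  1  0 -1]
  M: [ 1  0  1  1  0  0  1]
  T: [-2 -1  0 -3  0 -1 -2]
Row reduction gives pivot columns P,Q,m; rank = 3
Π count = n − r = 7 − 3 = 4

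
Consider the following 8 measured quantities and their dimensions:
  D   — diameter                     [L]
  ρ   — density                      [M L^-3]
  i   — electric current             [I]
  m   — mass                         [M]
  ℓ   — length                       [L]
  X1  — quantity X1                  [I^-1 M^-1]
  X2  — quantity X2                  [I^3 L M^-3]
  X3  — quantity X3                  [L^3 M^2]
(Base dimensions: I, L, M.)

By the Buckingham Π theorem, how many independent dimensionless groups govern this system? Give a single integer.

Write exponents as rows I,L,M / cols D,ρ,i,m,ℓ,X1,X2,X3:
  I: [ 0  0  1  0  0 -1  3  0]
  L: [ 1 -3  0  0  1  0  1  3]
  M: [ 0  1  0  1  0 -1 -3  2]
Row reduction gives pivot columns D,ρ,i; rank = 3
n=8, r=3 ⇒ 5 dimensionless groups

5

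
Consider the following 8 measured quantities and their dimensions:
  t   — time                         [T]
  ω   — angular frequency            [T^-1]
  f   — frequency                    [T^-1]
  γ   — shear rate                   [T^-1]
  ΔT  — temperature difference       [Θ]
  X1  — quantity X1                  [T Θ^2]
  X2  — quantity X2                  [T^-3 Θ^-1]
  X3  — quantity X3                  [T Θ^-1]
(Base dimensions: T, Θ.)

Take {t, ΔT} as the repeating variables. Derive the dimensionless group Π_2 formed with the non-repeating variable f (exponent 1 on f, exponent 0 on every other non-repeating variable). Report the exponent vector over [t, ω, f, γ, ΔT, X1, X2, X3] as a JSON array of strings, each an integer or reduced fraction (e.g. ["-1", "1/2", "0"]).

["1", "0", "1", "0", "0", "0", "0", "0"]

Write exponents as rows T,Θ / cols t,ω,f,γ,ΔT,X1,X2,X3:
  T: [ 1 -1 -1 -1  0  1 -3  1]
  Θ: [ 0  0  0  0  1  2 -1 -1]
RREF → pivots at {t,ΔT} ⇒ r = 2
Pivot set = {t,ΔT}, free = {ω,f,γ,X1,X2,X3}
RREF:
  r0: [   1   -1   -1   -1    0    1   -3    1]
  r1: [   0    0    0    0    1    2   -1   -1]
Fix exponent of f at 1, ω at 0, γ at 0, X1 at 0, X2 at 0, X3 at 0; solve each RREF row for its pivot's exponent:
  r0: exp(t) + (-1)·1 = 0 ⇒ exp(t) = 1
  r1: exp(ΔT) + (0)·1 = 0 ⇒ exp(ΔT) = 0
Π_2 = t · f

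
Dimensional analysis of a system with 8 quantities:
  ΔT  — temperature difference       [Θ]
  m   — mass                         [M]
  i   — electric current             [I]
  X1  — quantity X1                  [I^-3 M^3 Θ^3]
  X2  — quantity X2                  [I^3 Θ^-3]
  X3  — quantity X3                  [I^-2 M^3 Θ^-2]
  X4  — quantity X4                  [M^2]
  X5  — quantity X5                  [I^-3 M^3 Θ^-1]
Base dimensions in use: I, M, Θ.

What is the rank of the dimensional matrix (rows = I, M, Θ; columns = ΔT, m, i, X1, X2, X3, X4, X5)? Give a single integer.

Write exponents as rows I,M,Θ / cols ΔT,m,i,X1,X2,X3,X4,X5:
  I: [ 0  0  1 -3  3 -2  0 -3]
  M: [ 0  1  0  3  0  3  2  3]
  Θ: [ 1  0  0  3 -3 -2  0 -1]
Row reduction gives pivot columns ΔT,m,i; rank = 3

3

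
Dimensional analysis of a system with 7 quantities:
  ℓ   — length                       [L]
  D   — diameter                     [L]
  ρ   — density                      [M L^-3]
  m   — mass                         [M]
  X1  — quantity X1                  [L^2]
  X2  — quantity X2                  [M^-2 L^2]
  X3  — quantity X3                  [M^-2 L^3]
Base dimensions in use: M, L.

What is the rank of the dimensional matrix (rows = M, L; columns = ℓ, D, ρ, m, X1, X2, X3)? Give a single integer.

2

Dimensional matrix (M×L by ℓ×D×ρ×m×X1×X2×X3):
  M: [ 0  0  1  1  0 -2 -2]
  L: [ 1  1 -3  0  2  2  3]
RREF → pivots at {ℓ,ρ} ⇒ r = 2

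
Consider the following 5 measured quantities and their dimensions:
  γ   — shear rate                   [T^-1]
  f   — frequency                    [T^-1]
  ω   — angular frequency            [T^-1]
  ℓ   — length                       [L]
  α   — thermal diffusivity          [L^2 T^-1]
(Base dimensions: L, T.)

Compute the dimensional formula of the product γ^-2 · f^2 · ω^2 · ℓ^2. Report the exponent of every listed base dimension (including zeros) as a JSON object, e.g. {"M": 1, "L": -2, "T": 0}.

{"L": 2, "T": -2}

Write exponents as rows L,T / cols γ,f,ω,ℓ,α:
  L: [ 0  0  0  1  2]
  T: [-1 -1 -1  0 -1]
  [L]: (-2)·0+(2)·0+(2)·0+(2)·1 = 2
  [T]: (-2)·-1+(2)·-1+(2)·-1+(2)·0 = -2
⇒ L^2 T^-2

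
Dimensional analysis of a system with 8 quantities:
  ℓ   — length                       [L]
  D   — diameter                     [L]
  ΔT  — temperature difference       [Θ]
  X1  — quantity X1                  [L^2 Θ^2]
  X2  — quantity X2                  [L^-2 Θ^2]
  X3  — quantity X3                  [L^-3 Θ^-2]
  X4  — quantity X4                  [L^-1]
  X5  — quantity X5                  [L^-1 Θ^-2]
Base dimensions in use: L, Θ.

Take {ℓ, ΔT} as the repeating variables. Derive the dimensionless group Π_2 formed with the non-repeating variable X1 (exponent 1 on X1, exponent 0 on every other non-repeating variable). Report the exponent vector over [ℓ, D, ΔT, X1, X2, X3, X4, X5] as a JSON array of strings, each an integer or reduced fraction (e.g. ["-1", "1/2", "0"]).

Write exponents as rows L,Θ / cols ℓ,D,ΔT,X1,X2,X3,X4,X5:
  L: [ 1  1  0  2 -2 -3 -1 -1]
  Θ: [ 0  0  1  2  2 -2  0 -2]
Row reduction gives pivot columns ℓ,ΔT; rank = 2
Repeat: ℓ,ΔT; free: D,X1,X2,X3,X4,X5
RREF:
  r0: [   1    1    0    2   -2   -3   -1   -1]
  r1: [   0    0    1    2    2   -2    0   -2]
Fix exponent of X1 at 1, D at 0, X2 at 0, X3 at 0, X4 at 0, X5 at 0; solve each RREF row for its pivot's exponent:
  r0: exp(ℓ) + (2)·1 = 0 ⇒ exp(ℓ) = -2
  r1: exp(ΔT) + (2)·1 = 0 ⇒ exp(ΔT) = -2
Π_2 = ℓ^-2 · ΔT^-2 · X1

["-2", "0", "-2", "1", "0", "0", "0", "0"]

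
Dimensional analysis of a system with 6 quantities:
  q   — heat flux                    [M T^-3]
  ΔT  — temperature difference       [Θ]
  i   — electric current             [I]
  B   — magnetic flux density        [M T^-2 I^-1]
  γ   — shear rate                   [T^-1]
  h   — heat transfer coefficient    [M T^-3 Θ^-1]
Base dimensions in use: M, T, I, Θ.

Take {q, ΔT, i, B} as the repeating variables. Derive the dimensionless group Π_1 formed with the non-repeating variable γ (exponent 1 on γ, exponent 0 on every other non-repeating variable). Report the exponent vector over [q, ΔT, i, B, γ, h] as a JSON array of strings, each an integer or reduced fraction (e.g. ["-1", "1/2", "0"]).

Write exponents as rows M,T,I,Θ / cols q,ΔT,i,B,γ,h:
  M: [ 1  0  0  1  0  1]
  T: [-3  0  0 -2 -1 -3]
  I: [ 0  0  1 -1  0  0]
  Θ: [ 0  1  0  0  0 -1]
Row reduction gives pivot columns q,ΔT,i,B; rank = 4
Repeat: q,ΔT,i,B; free: γ,h
RREF:
  r0: [   1    0    0    0    1    1]
  r1: [   0    1    0    0    0   -1]
  r2: [   0    0    1    0   -1    0]
  r3: [   0    0    0    1   -1    0]
Fix exponent of γ at 1, h at 0; solve each RREF row for its pivot's exponent:
  r0: exp(q) + (1)·1 = 0 ⇒ exp(q) = -1
  r1: exp(ΔT) + (0)·1 = 0 ⇒ exp(ΔT) = 0
  r2: exp(i) + (-1)·1 = 0 ⇒ exp(i) = 1
  r3: exp(B) + (-1)·1 = 0 ⇒ exp(B) = 1
Π_1 = q^-1 · i · B · γ

["-1", "0", "1", "1", "1", "0"]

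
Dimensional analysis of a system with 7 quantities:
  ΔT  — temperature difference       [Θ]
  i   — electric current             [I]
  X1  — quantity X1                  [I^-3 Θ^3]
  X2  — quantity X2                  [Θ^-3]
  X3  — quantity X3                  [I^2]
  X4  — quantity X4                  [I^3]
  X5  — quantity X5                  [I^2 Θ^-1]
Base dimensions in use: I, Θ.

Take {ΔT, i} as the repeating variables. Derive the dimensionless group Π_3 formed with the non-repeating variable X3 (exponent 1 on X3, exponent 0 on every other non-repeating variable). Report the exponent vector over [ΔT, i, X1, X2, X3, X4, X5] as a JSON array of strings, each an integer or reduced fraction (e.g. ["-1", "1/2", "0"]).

["0", "-2", "0", "0", "1", "0", "0"]

Exponent matrix [I,Θ] × [ΔT,i,X1,X2,X3,X4,X5]:
  I: [ 0  1 -3  0  2  3  2]
  Θ: [ 1  0  3 -3  0  0 -1]
Echelon form has 2 nonzero rows (pivots: ΔT,i)
Repeat: ΔT,i; free: X1,X2,X3,X4,X5
RREF:
  r0: [   1    0    3   -3    0    0   -1]
  r1: [   0    1   -3    0    2    3    2]
Fix exponent of X3 at 1, X1 at 0, X2 at 0, X4 at 0, X5 at 0; solve each RREF row for its pivot's exponent:
  r0: exp(ΔT) + (0)·1 = 0 ⇒ exp(ΔT) = 0
  r1: exp(i) + (2)·1 = 0 ⇒ exp(i) = -2
Π_3 = i^-2 · X3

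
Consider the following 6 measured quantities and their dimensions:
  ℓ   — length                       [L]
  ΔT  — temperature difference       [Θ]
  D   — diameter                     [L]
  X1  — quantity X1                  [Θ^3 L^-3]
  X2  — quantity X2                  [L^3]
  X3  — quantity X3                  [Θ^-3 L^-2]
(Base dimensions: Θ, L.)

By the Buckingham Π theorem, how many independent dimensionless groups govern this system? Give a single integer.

4

Write exponents as rows Θ,L / cols ℓ,ΔT,D,X1,X2,X3:
  Θ: [ 0  1  0  3  0 -3]
  L: [ 1  0  1 -3  3 -2]
RREF → pivots at {ℓ,ΔT} ⇒ r = 2
Π count = n − r = 6 − 2 = 4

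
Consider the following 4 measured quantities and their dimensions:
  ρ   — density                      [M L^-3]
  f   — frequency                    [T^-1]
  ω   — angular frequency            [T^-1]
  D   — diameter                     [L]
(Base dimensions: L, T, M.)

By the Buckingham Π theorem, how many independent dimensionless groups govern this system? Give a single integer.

1

Exponent matrix [L,T,M] × [ρ,f,ω,D]:
  L: [-3  0  0  1]
  T: [ 0 -1 -1  0]
  M: [ 1  0  0  0]
Echelon form has 3 nonzero rows (pivots: ρ,f,D)
4 vars − rank 3 = 1 Π group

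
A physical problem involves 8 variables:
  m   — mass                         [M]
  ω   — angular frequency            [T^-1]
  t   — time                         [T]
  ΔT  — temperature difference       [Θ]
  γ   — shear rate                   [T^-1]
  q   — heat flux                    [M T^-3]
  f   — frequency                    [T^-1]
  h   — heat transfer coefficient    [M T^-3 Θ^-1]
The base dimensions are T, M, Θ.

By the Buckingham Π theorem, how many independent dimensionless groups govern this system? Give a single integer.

5

Exponent matrix [T,M,Θ] × [m,ω,t,ΔT,γ,q,f,h]:
  T: [ 0 -1  1  0 -1 -3 -1 -3]
  M: [ 1  0  0  0  0  1  0  1]
  Θ: [ 0  0  0  1  0  0  0 -1]
Row reduction gives pivot columns m,ω,ΔT; rank = 3
n=8, r=3 ⇒ 5 dimensionless groups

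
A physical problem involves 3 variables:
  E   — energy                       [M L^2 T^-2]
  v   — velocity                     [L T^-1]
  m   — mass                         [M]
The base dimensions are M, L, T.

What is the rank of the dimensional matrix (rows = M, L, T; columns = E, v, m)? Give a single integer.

Dimensional matrix (M×L×T by E×v×m):
  M: [ 1  0  1]
  L: [ 2  1  0]
  T: [-2 -1  0]
RREF → pivots at {E,v} ⇒ r = 2

2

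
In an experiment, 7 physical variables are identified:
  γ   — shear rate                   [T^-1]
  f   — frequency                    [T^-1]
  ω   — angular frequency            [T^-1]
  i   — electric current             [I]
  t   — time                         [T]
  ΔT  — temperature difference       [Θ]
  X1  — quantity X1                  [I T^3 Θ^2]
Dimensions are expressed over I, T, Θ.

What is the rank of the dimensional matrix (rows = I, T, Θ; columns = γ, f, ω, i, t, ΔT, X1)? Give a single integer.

3

Dimensional matrix (I×T×Θ by γ×f×ω×i×t×ΔT×X1):
  I: [ 0  0  0  1  0  0  1]
  T: [-1 -1 -1  0  1  0  3]
  Θ: [ 0  0  0  0  0  1  2]
RREF → pivots at {γ,i,ΔT} ⇒ r = 3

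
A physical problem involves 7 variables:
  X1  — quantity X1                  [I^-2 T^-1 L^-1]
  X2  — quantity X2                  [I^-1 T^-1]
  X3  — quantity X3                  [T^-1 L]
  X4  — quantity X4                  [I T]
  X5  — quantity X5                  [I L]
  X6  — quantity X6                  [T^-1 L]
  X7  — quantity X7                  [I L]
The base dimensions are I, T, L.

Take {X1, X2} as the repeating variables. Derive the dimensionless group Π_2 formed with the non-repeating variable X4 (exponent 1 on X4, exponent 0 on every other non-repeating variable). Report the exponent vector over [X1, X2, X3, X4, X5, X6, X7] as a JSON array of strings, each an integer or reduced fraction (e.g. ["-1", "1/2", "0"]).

["0", "1", "0", "1", "0", "0", "0"]

Write exponents as rows I,T,L / cols X1,X2,X3,X4,X5,X6,X7:
  I: [-2 -1  0  1  1  0  1]
  T: [-1 -1 -1  1  0 -1  0]
  L: [-1  0  1  0  1  1  1]
RREF → pivots at {X1,X2} ⇒ r = 2
Pivot set = {X1,X2}, free = {X3,X4,X5,X6,X7}
RREF:
  r0: [   1    0   -1    0   -1   -1   -1]
  r1: [   0    1    2   -1    1    2    1]
  r2: [   0    0    0    0    0    0    0]
Fix exponent of X4 at 1, X3 at 0, X5 at 0, X6 at 0, X7 at 0; solve each RREF row for its pivot's exponent:
  r0: exp(X1) + (0)·1 = 0 ⇒ exp(X1) = 0
  r1: exp(X2) + (-1)·1 = 0 ⇒ exp(X2) = 1
Π_2 = X2 · X4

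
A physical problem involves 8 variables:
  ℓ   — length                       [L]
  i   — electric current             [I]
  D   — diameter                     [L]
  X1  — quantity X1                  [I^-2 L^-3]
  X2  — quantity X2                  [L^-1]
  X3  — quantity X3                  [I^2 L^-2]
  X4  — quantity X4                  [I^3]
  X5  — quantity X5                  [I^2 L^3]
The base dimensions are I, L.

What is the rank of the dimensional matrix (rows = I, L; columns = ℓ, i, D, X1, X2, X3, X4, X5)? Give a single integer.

2

Write exponents as rows I,L / cols ℓ,i,D,X1,X2,X3,X4,X5:
  I: [ 0  1  0 -2  0  2  3  2]
  L: [ 1  0  1 -3 -1 -2  0  3]
Echelon form has 2 nonzero rows (pivots: ℓ,i)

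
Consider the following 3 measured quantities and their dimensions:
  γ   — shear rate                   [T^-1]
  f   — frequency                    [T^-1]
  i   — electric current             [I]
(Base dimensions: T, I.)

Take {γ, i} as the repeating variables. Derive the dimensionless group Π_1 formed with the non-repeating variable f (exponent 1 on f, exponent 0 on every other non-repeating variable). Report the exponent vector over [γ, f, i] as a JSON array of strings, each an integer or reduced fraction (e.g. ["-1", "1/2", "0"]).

["-1", "1", "0"]

Dimensional matrix (T×I by γ×f×i):
  T: [-1 -1  0]
  I: [ 0  0  1]
RREF → pivots at {γ,i} ⇒ r = 2
Repeat: γ,i; free: f
RREF:
  r0: [   1    1    0]
  r1: [   0    0    1]
Fix exponent of f at 1; solve each RREF row for its pivot's exponent:
  r0: exp(γ) + (1)·1 = 0 ⇒ exp(γ) = -1
  r1: exp(i) + (0)·1 = 0 ⇒ exp(i) = 0
Π_1 = γ^-1 · f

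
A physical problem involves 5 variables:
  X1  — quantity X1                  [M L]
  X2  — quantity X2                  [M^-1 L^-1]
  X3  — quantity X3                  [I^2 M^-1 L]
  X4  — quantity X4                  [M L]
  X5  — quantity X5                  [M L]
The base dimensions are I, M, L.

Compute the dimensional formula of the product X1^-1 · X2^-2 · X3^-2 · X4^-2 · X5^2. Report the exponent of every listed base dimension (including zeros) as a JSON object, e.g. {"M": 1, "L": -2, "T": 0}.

Dimensional matrix (I×M×L by X1×X2×X3×X4×X5):
  I: [ 0  0  2  0  0]
  M: [ 1 -1 -1  1  1]
  L: [ 1 -1  1  1  1]
  [I]: (-1)·0+(-2)·0+(-2)·2+(-2)·0+(2)·0 = -4
  [M]: (-1)·1+(-2)·-1+(-2)·-1+(-2)·1+(2)·1 = 3
  [L]: (-1)·1+(-2)·-1+(-2)·1+(-2)·1+(2)·1 = -1
⇒ I^-4 M^3 L^-1

{"I": -4, "M": 3, "L": -1}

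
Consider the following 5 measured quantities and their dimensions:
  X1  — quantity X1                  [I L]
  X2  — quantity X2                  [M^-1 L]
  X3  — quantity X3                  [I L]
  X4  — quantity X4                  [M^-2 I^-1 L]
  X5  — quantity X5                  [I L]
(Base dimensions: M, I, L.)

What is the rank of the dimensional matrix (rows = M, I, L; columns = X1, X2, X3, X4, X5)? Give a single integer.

Exponent matrix [M,I,L] × [X1,X2,X3,X4,X5]:
  M: [ 0 -1  0 -2  0]
  I: [ 1  0  1 -1  1]
  L: [ 1  1  1  1  1]
RREF → pivots at {X1,X2} ⇒ r = 2

2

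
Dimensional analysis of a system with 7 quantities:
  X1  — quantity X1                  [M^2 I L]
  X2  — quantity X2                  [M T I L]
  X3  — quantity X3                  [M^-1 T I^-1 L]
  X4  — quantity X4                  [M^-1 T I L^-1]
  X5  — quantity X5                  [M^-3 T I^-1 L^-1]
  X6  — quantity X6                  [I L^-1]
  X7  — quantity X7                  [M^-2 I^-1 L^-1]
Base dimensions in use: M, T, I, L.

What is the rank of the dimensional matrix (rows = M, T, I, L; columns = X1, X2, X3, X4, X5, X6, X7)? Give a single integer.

Dimensional matrix (M×T×I×L by X1×X2×X3×X4×X5×X6×X7):
  M: [ 2  1 -1 -1 -3  0 -2]
  T: [ 0  1  1  1  1  0  0]
  I: [ 1  1 -1  1 -1  1 -1]
  L: [ 1  1  1 -1 -1 -1 -1]
Row reduction gives pivot columns X1,X2,X3; rank = 3

3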